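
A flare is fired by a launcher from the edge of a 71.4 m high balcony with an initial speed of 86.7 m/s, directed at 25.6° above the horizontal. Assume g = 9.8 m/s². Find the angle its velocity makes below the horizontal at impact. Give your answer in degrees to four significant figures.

Resolve: vₓ = 86.70 cos 25.6° = 78.19 m/s and v_y0 = 86.70 sin 25.6° = 37.46 m/s.
With up positive and y = 0 at the ground: y(t) = 71.4 + (37.46) t − 4.900 t². Setting y = 0 and taking the positive root: t = [37.46 + √(37.46² + 2·9.80·71.4)] / 9.80 = (37.46 + 52.94) / 9.80 = 9.225 s.
At impact: v_y = v_y0 − g t = −52.94 m/s; vₓ = 78.19 m/s.
Angle below horizontal: arctan(|v_y|/vₓ) = arctan(52.94/78.19) = 34.10°.

34.10°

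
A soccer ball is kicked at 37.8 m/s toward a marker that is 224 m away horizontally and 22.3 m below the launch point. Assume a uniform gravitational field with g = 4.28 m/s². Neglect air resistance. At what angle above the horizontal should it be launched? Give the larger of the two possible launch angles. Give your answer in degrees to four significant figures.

Trajectory: y = x tanθ − g x² (1 + tan²θ)/(2v₀²). With x = 224, y = −22.3, v₀ = 37.8, g = 4.28:
75.15 tan²θ − 224 tanθ + (52.85) = 0.
tanθ = [224 ± √(224² − 4 × 75.15 × (52.85))] / (2 × 75.15) = (224 ± 185.2) / 150.3, giving tanθ = 0.2583 or 2.722.
θ = 14.48° or 69.83°; the larger is 69.83°.

69.83°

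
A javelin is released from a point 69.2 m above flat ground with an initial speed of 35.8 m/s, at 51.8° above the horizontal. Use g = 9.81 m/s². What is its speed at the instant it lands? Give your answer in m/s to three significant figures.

51.4 m/s

Horizontal component vₓ = 35.80 cos 51.8° = 22.14 m/s; vertical v_y0 = 35.80 sin 51.8° = 28.13 m/s.
Vertical motion (up positive, ground at y = 0): 4.905 t² − (28.13) t − 69.2 = 0, so t = (28.13 + √(28.13² + 2·9.81·69.2)) / 9.81 = (28.13 + 46.36) / 9.81 = 7.594 s.
Vertical velocity at impact: v_y = v_y0 − g t = 28.13 − 9.81 × 7.594 = −46.36 m/s.
Speed: |v| = √(vₓ² + v_y²) = √(22.14² + 46.36²) = 51.37 m/s.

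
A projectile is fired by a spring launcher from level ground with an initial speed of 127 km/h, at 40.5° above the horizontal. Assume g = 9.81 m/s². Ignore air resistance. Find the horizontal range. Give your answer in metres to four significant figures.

125.3 m

Convert: 127 km/h = 127/3.6 = 35.28 m/s.
vₓ = 35.28 cos 40.5° = 26.83 m/s; v_y0 = 35.28 sin 40.5° = 22.91 m/s.
Flight time T = 2 v_y0 / g = 4.671 s.
Horizontal distance R = vₓ T = 26.83 × 4.671 = 125.3 m.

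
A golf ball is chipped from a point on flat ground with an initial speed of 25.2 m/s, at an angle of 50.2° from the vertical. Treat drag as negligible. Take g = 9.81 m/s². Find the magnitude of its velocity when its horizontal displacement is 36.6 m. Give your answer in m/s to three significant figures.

19.5 m/s

Horizontal component vₓ = 25.20 sin 50.2° = 19.36 m/s; vertical v_y0 = 25.20 cos 50.2° = 16.13 m/s.
At x = 36.6 m, t = x/vₓ = 36.6/19.36 = 1.890 s.
Vertical velocity there: v_y = v_y0 − g t = 16.13 − 9.81 × 1.890 = −2.414 m/s.
Speed: √(vₓ² + v_y²) = √(19.36² + 2.414²) = 19.51 m/s.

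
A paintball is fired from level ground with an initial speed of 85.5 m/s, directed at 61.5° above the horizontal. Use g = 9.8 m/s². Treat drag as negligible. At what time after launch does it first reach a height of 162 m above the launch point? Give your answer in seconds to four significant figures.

2.595 s

Resolve: vₓ = 85.50 cos 61.5° = 40.80 m/s and v_y0 = 85.50 sin 61.5° = 75.14 m/s.
Require v_y0 t − ½ g t² = 162, i.e. 4.900 t² − 75.14 t + 162 = 0.
t = [75.14 ± √(75.14² − 2·9.80·162)] / 9.80 = (75.14 ± 49.71) / 9.80, so t = 2.595 s or t = 12.74 s.
The first (ascending) time is 2.595 s.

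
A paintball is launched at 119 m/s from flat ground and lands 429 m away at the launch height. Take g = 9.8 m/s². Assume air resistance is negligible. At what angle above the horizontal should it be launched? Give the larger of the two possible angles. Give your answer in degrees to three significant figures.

81.4°

From R = (v₀²/g) sin 2θ: sin 2θ = 9.80 × 429 / 14161 = 0.2969.
2θ = 17.27° or 180° − 17.27° = 162.7°, so θ = 8.635° or 81.36°.
The larger angle is 81.36°.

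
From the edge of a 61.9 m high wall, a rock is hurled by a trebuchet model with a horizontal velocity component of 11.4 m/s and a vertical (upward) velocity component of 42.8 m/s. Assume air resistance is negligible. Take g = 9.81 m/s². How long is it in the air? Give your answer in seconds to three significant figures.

The projectile lands when y = 61.9 + (42.80) t − ½·9.81·t² = 0. Positive root: t = (42.80 + √(42.80² + 2·9.81·61.9)) / 9.81 = (42.80 + 55.19) / 9.81 = 9.989 s.

9.99 s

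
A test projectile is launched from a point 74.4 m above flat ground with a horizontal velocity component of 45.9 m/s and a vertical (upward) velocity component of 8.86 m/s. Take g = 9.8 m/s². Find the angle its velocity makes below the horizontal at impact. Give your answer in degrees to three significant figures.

The projectile lands when y = 74.4 + (8.860) t − ½·9.80·t² = 0. Positive root: t = (8.860 + √(8.860² + 2·9.80·74.4)) / 9.80 = (8.860 + 39.20) / 9.80 = 4.904 s.
At impact: v_y = v_y0 − g t = −39.20 m/s; vₓ = 45.90 m/s.
Angle below horizontal: arctan(|v_y|/vₓ) = arctan(39.20/45.90) = 40.50°.

40.5°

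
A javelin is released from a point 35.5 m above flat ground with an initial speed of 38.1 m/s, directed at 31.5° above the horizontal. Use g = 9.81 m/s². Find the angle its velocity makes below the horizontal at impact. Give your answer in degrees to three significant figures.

45.5°

Resolve: vₓ = 38.10 cos 31.5° = 32.49 m/s and v_y0 = 38.10 sin 31.5° = 19.91 m/s.
With up positive and y = 0 at the ground: y(t) = 35.5 + (19.91) t − 4.905 t². Setting y = 0 and taking the positive root: t = [19.91 + √(19.91² + 2·9.81·35.5)] / 9.81 = (19.91 + 33.06) / 9.81 = 5.399 s.
At impact: v_y = v_y0 − g t = −33.06 m/s; vₓ = 32.49 m/s.
Angle below horizontal: arctan(|v_y|/vₓ) = arctan(33.06/32.49) = 45.50°.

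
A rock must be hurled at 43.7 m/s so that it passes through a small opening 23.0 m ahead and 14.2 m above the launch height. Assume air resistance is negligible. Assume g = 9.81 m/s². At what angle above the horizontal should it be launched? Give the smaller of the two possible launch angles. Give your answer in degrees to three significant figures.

35.2°

Trajectory: y = x tanθ − g x² (1 + tan²θ)/(2v₀²). With x = 23.0, y = 14.2, v₀ = 43.7, g = 9.81:
1.359 tan²θ − 23.0 tanθ + (15.56) = 0.
tanθ = [23.0 ± √(23.0² − 4 × 1.359 × (15.56))] / (2 × 1.359) = (23.0 ± 21.08) / 2.717, giving tanθ = 0.7059 or 16.22.
θ = 35.22° or 86.47°; the smaller is 35.22°.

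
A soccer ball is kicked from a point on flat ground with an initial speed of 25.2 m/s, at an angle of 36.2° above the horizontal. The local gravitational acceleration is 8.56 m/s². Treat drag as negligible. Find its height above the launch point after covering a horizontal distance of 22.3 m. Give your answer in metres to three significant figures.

11.2 m

Resolve: vₓ = 25.20 cos 36.2° = 20.34 m/s and v_y0 = 25.20 sin 36.2° = 14.88 m/s.
Time to reach x = 22.3 m: t = x/vₓ = 22.3/20.34 = 1.097 s.
Height: y = v_y0 t − ½ g t² = 14.88 × 1.097 − 4.280 × 1.097² = 16.32 − 5.147 = 11.17 m.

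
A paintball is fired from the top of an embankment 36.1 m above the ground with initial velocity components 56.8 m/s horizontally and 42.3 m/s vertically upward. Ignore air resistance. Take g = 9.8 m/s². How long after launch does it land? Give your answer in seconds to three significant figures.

Vertical motion (up positive, ground at y = 0): 4.900 t² − (42.30) t − 36.1 = 0, so t = (42.30 + √(42.30² + 2·9.80·36.1)) / 9.80 = (42.30 + 49.97) / 9.80 = 9.415 s.

9.42 s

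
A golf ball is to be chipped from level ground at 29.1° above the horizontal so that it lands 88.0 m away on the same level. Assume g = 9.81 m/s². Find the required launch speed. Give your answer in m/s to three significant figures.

31.9 m/s

On level ground R = v₀² sin 2θ / g ⇒ v₀ = √(gR / sin 2θ).
v₀ = √(9.81 × 88.0 / sin 58.20°) = √(863.3 / 0.8499) = √1015.8 = 31.87 m/s.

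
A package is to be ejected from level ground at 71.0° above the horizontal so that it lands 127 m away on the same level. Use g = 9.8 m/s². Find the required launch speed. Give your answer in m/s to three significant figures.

45.0 m/s

From R = (v₀² / g) sin 2θ: v₀ = √(gR / sin 2θ).
v₀ = √(9.80 × 127 / sin 142.0°) = √(1245 / 0.6157) = √2021.6 = 44.96 m/s.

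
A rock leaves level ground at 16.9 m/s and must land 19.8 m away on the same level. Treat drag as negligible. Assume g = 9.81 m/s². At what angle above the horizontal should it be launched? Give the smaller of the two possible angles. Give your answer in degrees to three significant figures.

R = v₀² sin 2θ / g gives sin 2θ = gR/v₀² = 9.81·19.8/16.9² = 0.6801.
2θ = 42.85° or 180° − 42.85° = 137.2°, so θ = 21.42° or 68.58°.
The smaller angle is 21.42°.

21.4°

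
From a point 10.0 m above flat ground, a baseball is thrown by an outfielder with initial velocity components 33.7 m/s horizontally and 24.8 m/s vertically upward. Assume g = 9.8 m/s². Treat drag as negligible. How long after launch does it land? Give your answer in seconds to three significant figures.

Vertical motion (up positive, ground at y = 0): 4.900 t² − (24.80) t − 10.0 = 0, so t = (24.80 + √(24.80² + 2·9.80·10.0)) / 9.80 = (24.80 + 28.48) / 9.80 = 5.437 s.

5.44 s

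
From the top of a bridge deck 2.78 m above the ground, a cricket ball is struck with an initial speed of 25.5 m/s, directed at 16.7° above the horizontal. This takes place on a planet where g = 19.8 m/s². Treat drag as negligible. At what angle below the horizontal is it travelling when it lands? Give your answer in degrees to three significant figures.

27.7°

Resolve: vₓ = 25.50 cos 16.7° = 24.42 m/s and v_y0 = 25.50 sin 16.7° = 7.328 m/s.
With up positive and y = 0 at the ground: y(t) = 2.78 + (7.328) t − 9.900 t². Setting y = 0 and taking the positive root: t = [7.328 + √(7.328² + 2·19.8·2.78)] / 19.8 = (7.328 + 12.80) / 19.8 = 1.016 s.
At impact: v_y = v_y0 − g t = −12.80 m/s; vₓ = 24.42 m/s.
Angle below horizontal: arctan(|v_y|/vₓ) = arctan(12.80/24.42) = 27.65°.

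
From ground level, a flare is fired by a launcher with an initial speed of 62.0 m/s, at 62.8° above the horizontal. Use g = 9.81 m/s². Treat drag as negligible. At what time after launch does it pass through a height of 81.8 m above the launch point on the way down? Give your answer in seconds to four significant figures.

9.484 s

Components: vₓ = 62.00 cos 62.8° = 28.34 m/s, v_y0 = 62.00 sin 62.8° = 55.14 m/s.
Height y(t) = 55.14 t − 4.905 t² = 81.8 gives 4.905 t² − 55.14 t + 81.8 = 0.
Quadratic formula: t = (55.14 ± √1435.9) / 9.81 = (55.14 ± 37.89) / 9.81 → t = 1.758 s or 9.484 s.
The descending-branch root is 9.484 s.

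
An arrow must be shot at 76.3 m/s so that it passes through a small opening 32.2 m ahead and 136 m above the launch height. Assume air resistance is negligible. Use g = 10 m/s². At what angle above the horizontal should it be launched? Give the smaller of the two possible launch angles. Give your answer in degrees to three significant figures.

78.5°

Trajectory: y = x tanθ − g x² (1 + tan²θ)/(2v₀²). With x = 32.2, y = 136, v₀ = 76.3, g = 10.0:
0.8905 tan²θ − 32.2 tanθ + (136.9) = 0.
tanθ = [32.2 ± √(32.2² − 4 × 0.8905 × (136.9))] / (2 × 0.8905) = (32.2 ± 23.44) / 1.781, giving tanθ = 4.921 or 31.24.
θ = 78.51° or 88.17°; the smaller is 78.51°.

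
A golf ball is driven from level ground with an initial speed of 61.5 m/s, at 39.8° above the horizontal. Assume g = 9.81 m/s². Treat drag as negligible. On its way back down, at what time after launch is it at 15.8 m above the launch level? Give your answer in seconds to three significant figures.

7.60 s

Horizontal component vₓ = 61.50 cos 39.8° = 47.25 m/s; vertical v_y0 = 61.50 sin 39.8° = 39.37 m/s.
Set y = v_y0 t − ½ g t² = 15.8: 4.905 t² − 39.37 t + 15.8 = 0.
t = [39.37 ± √(39.37² − 2·9.81·15.8)] / 9.81 = (39.37 ± 35.21) / 9.81, so t = 0.4237 s or t = 7.602 s.
The descending-branch root is 7.602 s.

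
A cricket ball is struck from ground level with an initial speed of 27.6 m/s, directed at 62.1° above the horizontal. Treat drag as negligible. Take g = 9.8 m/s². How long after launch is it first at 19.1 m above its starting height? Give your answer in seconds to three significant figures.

0.973 s

Resolve: vₓ = 27.60 cos 62.1° = 12.91 m/s and v_y0 = 27.60 sin 62.1° = 24.39 m/s.
Set y = v_y0 t − ½ g t² = 19.1: 4.900 t² − 24.39 t + 19.1 = 0.
Quadratic formula: t = (24.39 ± √220.61) / 9.80 = (24.39 ± 14.85) / 9.80 → t = 0.9734 s or 4.005 s.
The first (ascending) time is 0.9734 s.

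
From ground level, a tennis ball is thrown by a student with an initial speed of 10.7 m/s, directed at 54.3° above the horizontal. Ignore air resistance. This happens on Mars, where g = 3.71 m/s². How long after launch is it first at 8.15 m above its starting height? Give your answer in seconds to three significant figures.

Resolve: vₓ = 10.70 cos 54.3° = 6.244 m/s and v_y0 = 10.70 sin 54.3° = 8.689 m/s.
Height y(t) = 8.689 t − 1.855 t² = 8.15 gives 1.855 t² − 8.689 t + 8.15 = 0.
Quadratic formula: t = (8.689 ± √15.031) / 3.71 = (8.689 ± 3.877) / 3.71 → t = 1.297 s or 3.387 s.
The first (ascending) time is 1.297 s.

1.30 s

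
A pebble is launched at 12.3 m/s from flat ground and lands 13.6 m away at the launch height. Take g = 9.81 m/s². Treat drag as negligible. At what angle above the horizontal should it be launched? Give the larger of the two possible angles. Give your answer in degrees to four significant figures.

59.07°

From R = (v₀²/g) sin 2θ: sin 2θ = 9.81 × 13.6 / 151.29 = 0.8819.
2θ = 61.87° or 180° − 61.87° = 118.1°, so θ = 30.93° or 59.07°.
The larger angle is 59.07°.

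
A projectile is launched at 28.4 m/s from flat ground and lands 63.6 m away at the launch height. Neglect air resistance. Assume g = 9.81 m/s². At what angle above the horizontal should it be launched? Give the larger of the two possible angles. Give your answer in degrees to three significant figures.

Level-ground range R = v₀² sin(2θ)/g ⇒ sin(2θ) = gR/v₀² = 9.81 × 63.6 / 28.4² = 0.7736.
2θ = 50.67° or 180° − 50.67° = 129.3°, so θ = 25.34° or 64.66°.
The larger angle is 64.66°.

64.7°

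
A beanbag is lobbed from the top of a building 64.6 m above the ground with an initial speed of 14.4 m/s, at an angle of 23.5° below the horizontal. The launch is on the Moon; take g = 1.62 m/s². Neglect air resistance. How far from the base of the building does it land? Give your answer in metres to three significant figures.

Components: vₓ = 14.40 cos 23.5° = 13.21 m/s, v_y0 = −5.742 m/s (downward).
Vertical motion (up positive, ground at y = 0): 0.8100 t² − (−5.742) t − 64.6 = 0, so t = (−5.742 + √(5.742² + 2·1.62·64.6)) / 1.62 = (−5.742 + 15.57) / 1.62 = 6.064 s.
Horizontal distance: R = vₓ t = 13.21 × 6.064 = 80.08 m.

80.1 m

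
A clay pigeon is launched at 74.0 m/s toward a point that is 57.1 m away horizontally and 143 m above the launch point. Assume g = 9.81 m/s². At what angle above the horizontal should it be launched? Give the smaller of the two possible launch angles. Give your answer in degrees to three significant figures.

Trajectory: y = x tanθ − g x² (1 + tan²θ)/(2v₀²). With x = 57.1, y = 143, v₀ = 74.0, g = 9.81:
2.920 tan²θ − 57.1 tanθ + (145.9) = 0.
tanθ = [57.1 ± √(57.1² − 4 × 2.920 × (145.9))] / (2 × 2.920) = (57.1 ± 39.44) / 5.841, giving tanθ = 3.023 or 16.53.
θ = 71.70° or 86.54°; the smaller is 71.70°.

71.7°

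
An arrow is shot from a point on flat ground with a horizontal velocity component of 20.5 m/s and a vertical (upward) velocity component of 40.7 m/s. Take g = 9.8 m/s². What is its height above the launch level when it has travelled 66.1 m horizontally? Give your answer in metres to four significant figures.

80.29 m

Time to reach x = 66.1 m: t = x/vₓ = 66.1/20.50 = 3.224 s.
Height: y = v_y0 t − ½ g t² = 40.70 × 3.224 − 4.900 × 3.224² = 131.2 − 50.94 = 80.29 m.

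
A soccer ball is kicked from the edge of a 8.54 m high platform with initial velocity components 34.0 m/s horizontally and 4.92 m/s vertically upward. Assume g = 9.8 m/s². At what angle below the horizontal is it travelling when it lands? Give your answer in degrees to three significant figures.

22.2°

Vertical motion (up positive, ground at y = 0): 4.900 t² − (4.920) t − 8.54 = 0, so t = (4.920 + √(4.920² + 2·9.80·8.54)) / 9.80 = (4.920 + 13.84) / 9.80 = 1.914 s.
At impact: v_y = v_y0 − g t = −13.84 m/s; vₓ = 34.00 m/s.
Angle below horizontal: arctan(|v_y|/vₓ) = arctan(13.84/34.00) = 22.15°.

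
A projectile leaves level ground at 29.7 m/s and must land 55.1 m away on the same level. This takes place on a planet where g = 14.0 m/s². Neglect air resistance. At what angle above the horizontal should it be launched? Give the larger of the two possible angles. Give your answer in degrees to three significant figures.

Level-ground range R = v₀² sin(2θ)/g ⇒ sin(2θ) = gR/v₀² = 14.0 × 55.1 / 29.7² = 0.8745.
2θ = 60.99° or 180° − 60.99° = 119.0°, so θ = 30.49° or 59.51°.
The larger angle is 59.51°.

59.5°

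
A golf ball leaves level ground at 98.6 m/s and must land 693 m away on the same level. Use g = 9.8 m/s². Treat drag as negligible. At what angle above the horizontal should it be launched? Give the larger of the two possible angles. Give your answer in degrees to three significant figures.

R = v₀² sin 2θ / g gives sin 2θ = gR/v₀² = 9.80·693/98.6² = 0.6986.
2θ = 44.31° or 180° − 44.31° = 135.7°, so θ = 22.16° or 67.84°.
The larger angle is 67.84°.

67.8°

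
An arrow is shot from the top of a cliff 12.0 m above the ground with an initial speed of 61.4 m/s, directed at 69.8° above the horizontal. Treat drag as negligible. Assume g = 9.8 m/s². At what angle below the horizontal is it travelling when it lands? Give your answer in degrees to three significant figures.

70.4°

Horizontal component vₓ = 61.40 cos 69.8° = 21.20 m/s; vertical v_y0 = 61.40 sin 69.8° = 57.62 m/s.
The projectile lands when y = 12.0 + (57.62) t − ½·9.80·t² = 0. Positive root: t = (57.62 + √(57.62² + 2·9.80·12.0)) / 9.80 = (57.62 + 59.63) / 9.80 = 11.96 s.
At impact: v_y = v_y0 − g t = −59.63 m/s; vₓ = 21.20 m/s.
Angle below horizontal: arctan(|v_y|/vₓ) = arctan(59.63/21.20) = 70.43°.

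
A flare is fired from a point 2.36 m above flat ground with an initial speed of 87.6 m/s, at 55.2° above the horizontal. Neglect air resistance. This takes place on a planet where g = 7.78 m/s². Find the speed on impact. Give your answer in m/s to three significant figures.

87.8 m/s

Horizontal component vₓ = 87.60 cos 55.2° = 49.99 m/s; vertical v_y0 = 87.60 sin 55.2° = 71.93 m/s.
With up positive and y = 0 at the ground: y(t) = 2.36 + (71.93) t − 3.890 t². Setting y = 0 and taking the positive root: t = [71.93 + √(71.93² + 2·7.78·2.36)] / 7.78 = (71.93 + 72.19) / 7.78 = 18.52 s.
Vertical velocity at impact: v_y = v_y0 − g t = 71.93 − 7.78 × 18.52 = −72.19 m/s.
Speed: |v| = √(vₓ² + v_y²) = √(49.99² + 72.19²) = 87.81 m/s.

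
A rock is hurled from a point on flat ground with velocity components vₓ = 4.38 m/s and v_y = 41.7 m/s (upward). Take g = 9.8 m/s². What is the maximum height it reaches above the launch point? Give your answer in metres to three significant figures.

At the apex v_y = 0, so H = v_y0²/(2g) = 41.70²/19.60 = 88.72 m.

88.7 m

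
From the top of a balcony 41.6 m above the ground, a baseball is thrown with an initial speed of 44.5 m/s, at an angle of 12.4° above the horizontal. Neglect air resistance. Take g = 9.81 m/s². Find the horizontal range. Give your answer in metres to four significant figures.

Resolve: vₓ = 44.50 cos 12.4° = 43.46 m/s and v_y0 = 44.50 sin 12.4° = 9.556 m/s.
With up positive and y = 0 at the ground: y(t) = 41.6 + (9.556) t − 4.905 t². Setting y = 0 and taking the positive root: t = [9.556 + √(9.556² + 2·9.81·41.6)] / 9.81 = (9.556 + 30.12) / 9.81 = 4.045 s.
Horizontal distance: R = vₓ t = 43.46 × 4.045 = 175.8 m.

175.8 m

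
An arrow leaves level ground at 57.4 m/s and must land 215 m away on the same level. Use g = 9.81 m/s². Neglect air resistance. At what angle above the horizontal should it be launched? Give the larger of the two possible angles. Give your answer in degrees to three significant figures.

From R = (v₀²/g) sin 2θ: sin 2θ = 9.81 × 215 / 3294.8 = 0.6402.
2θ = 39.80° or 180° − 39.80° = 140.2°, so θ = 19.90° or 70.10°.
The larger angle is 70.10°.

70.1°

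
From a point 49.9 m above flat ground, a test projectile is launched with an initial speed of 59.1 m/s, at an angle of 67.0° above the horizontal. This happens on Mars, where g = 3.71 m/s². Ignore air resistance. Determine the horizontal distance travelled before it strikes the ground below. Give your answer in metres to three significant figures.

Resolve: vₓ = 59.10 cos 67.0° = 23.09 m/s and v_y0 = 59.10 sin 67.0° = 54.40 m/s.
With up positive and y = 0 at the ground: y(t) = 49.9 + (54.40) t − 1.855 t². Setting y = 0 and taking the positive root: t = [54.40 + √(54.40² + 2·3.71·49.9)] / 3.71 = (54.40 + 57.70) / 3.71 = 30.22 s.
Horizontal distance: R = vₓ t = 23.09 × 30.22 = 697.8 m.

698 m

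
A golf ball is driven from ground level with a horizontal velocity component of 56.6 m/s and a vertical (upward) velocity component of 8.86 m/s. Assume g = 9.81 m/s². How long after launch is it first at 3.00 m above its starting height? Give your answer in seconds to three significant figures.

0.451 s

Height y(t) = 8.860 t − 4.905 t² = 3.00 gives 4.905 t² − 8.860 t + 3.00 = 0.
t = [8.860 ± √(8.860² − 2·9.81·3.00)] / 9.81 = (8.860 ± 4.432) / 9.81, so t = 0.4514 s or t = 1.355 s.
The first (ascending) time is 0.4514 s.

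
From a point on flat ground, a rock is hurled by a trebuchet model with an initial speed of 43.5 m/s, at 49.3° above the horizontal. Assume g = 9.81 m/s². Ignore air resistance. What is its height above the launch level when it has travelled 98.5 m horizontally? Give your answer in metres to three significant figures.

Horizontal component vₓ = 43.50 cos 49.3° = 28.37 m/s; vertical v_y0 = 43.50 sin 49.3° = 32.98 m/s.
At x = 98.5 m, t = x/vₓ = 98.5/28.37 = 3.472 s.
Height: y = v_y0 t − ½ g t² = 32.98 × 3.472 − 4.905 × 3.472² = 114.5 − 59.14 = 55.37 m.

55.4 m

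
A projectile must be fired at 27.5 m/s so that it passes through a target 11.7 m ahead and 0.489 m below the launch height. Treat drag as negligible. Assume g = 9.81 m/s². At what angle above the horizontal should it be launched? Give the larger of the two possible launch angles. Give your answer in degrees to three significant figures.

85.6°

Trajectory: y = x tanθ − g x² (1 + tan²θ)/(2v₀²). With x = 11.7, y = −0.489, v₀ = 27.5, g = 9.81:
0.8879 tan²θ − 11.7 tanθ + (0.3989) = 0.
tanθ = [11.7 ± √(11.7² − 4 × 0.8879 × (0.3989))] / (2 × 0.8879) = (11.7 ± 11.64) / 1.776, giving tanθ = 0.03418 or 13.14.
θ = 1.958° or 85.65°; the larger is 85.65°.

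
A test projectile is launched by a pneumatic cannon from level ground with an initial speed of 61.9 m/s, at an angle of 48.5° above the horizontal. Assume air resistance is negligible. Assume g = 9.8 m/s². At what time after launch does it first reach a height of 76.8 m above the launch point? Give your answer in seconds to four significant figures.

vₓ = 61.90 cos 48.5° = 41.02 m/s; v_y0 = 61.90 sin 48.5° = 46.36 m/s.
Set y = v_y0 t − ½ g t² = 76.8: 4.900 t² − 46.36 t + 76.8 = 0.
t = [46.36 ± √(46.36² − 2·9.80·76.8)] / 9.80 = (46.36 ± 25.38) / 9.80, so t = 2.141 s or t = 7.320 s.
The first (ascending) time is 2.141 s.

2.141 s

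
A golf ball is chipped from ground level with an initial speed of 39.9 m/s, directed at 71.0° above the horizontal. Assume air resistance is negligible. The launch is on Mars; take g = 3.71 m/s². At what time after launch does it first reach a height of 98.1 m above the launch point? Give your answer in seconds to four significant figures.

Components: vₓ = 39.90 cos 71.0° = 12.99 m/s, v_y0 = 39.90 sin 71.0° = 37.73 m/s.
Height y(t) = 37.73 t − 1.855 t² = 98.1 gives 1.855 t² − 37.73 t + 98.1 = 0.
t = [37.73 ± √(37.73² − 2·3.71·98.1)] / 3.71 = (37.73 ± 26.37) / 3.71, so t = 3.061 s or t = 17.28 s.
The first (ascending) time is 3.061 s.

3.061 s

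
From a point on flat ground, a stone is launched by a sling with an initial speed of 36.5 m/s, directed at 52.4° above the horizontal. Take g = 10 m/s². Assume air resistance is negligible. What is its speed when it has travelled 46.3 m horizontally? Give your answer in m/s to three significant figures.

23.7 m/s

vₓ = 36.50 cos 52.4° = 22.27 m/s; v_y0 = 36.50 sin 52.4° = 28.92 m/s.
Time to reach x = 46.3 m: t = x/vₓ = 46.3/22.27 = 2.079 s.
Vertical velocity there: v_y = v_y0 − g t = 28.92 − 10.0 × 2.079 = 8.129 m/s.
Speed: √(vₓ² + v_y²) = √(22.27² + 8.129²) = 23.71 m/s.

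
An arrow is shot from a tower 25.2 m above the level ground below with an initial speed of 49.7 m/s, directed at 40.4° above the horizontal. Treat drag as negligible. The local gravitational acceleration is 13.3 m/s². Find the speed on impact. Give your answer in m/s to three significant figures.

Resolve: vₓ = 49.70 cos 40.4° = 37.85 m/s and v_y0 = 49.70 sin 40.4° = 32.21 m/s.
With up positive and y = 0 at the ground: y(t) = 25.2 + (32.21) t − 6.650 t². Setting y = 0 and taking the positive root: t = [32.21 + √(32.21² + 2·13.3·25.2)] / 13.3 = (32.21 + 41.33) / 13.3 = 5.529 s.
Vertical velocity at impact: v_y = v_y0 − g t = 32.21 − 13.3 × 5.529 = −41.33 m/s.
Speed: |v| = √(vₓ² + v_y²) = √(37.85² + 41.33²) = 56.04 m/s.

56.0 m/s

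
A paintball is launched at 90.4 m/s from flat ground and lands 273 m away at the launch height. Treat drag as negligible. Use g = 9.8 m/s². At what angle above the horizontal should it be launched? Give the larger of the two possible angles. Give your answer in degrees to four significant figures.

From R = (v₀²/g) sin 2θ: sin 2θ = 9.80 × 273 / 8172.2 = 0.3274.
2θ = 19.11° or 180° − 19.11° = 160.9°, so θ = 9.555° or 80.45°.
The larger angle is 80.45°.

80.45°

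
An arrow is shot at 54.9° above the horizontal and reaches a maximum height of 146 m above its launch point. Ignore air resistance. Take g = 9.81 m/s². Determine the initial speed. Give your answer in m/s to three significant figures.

At the peak v_y = 0, so v_y0 = √(2gH) = √(2 × 9.81 × 146) = 53.52 m/s.
v_y0 = v₀ sin θ ⇒ v₀ = 53.52 / sin 54.9° = 65.42 m/s.

65.4 m/s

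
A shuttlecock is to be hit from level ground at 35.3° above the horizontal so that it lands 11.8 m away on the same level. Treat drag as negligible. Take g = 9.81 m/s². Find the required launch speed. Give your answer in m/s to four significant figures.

11.08 m/s

On level ground R = v₀² sin 2θ / g ⇒ v₀ = √(gR / sin 2θ).
v₀ = √(9.81 × 11.8 / sin 70.60°) = √(115.8 / 0.9432) = √122.73 = 11.08 m/s.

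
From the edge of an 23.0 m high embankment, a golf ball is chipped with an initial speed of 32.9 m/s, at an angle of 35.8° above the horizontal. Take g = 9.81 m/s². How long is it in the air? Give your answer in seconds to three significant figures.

Resolve: vₓ = 32.90 cos 35.8° = 26.68 m/s and v_y0 = 32.90 sin 35.8° = 19.25 m/s.
The projectile lands when y = 23.0 + (19.25) t − ½·9.81·t² = 0. Positive root: t = (19.25 + √(19.25² + 2·9.81·23.0)) / 9.81 = (19.25 + 28.66) / 9.81 = 4.884 s.

4.88 s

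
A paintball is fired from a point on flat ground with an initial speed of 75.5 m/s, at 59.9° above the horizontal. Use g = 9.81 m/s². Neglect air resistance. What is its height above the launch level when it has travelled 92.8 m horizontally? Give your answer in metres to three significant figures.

Horizontal component vₓ = 75.50 cos 59.9° = 37.86 m/s; vertical v_y0 = 75.50 sin 59.9° = 65.32 m/s.
Time to reach x = 92.8 m: t = x/vₓ = 92.8/37.86 = 2.451 s.
Height: y = v_y0 t − ½ g t² = 65.32 × 2.451 − 4.905 × 2.451² = 160.1 − 29.46 = 130.6 m.

131 m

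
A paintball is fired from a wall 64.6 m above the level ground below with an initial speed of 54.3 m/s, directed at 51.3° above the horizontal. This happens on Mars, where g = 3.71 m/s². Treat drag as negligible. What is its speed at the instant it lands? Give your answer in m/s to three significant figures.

58.5 m/s

Horizontal component vₓ = 54.30 cos 51.3° = 33.95 m/s; vertical v_y0 = 54.30 sin 51.3° = 42.38 m/s.
The projectile lands when y = 64.6 + (42.38) t − ½·3.71·t² = 0. Positive root: t = (42.38 + √(42.38² + 2·3.71·64.6)) / 3.71 = (42.38 + 47.70) / 3.71 = 24.28 s.
Vertical velocity at impact: v_y = v_y0 − g t = 42.38 − 3.71 × 24.28 = −47.70 m/s.
Speed: |v| = √(vₓ² + v_y²) = √(33.95² + 47.70²) = 58.55 m/s.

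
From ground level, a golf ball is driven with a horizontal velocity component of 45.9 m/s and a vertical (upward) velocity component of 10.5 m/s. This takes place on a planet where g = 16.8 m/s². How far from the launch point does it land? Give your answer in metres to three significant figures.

Flight time T = 2 v_y0 / g = 1.250 s.
Range: R = vₓ T = 45.90 × 1.250 = 57.38 m.

57.4 m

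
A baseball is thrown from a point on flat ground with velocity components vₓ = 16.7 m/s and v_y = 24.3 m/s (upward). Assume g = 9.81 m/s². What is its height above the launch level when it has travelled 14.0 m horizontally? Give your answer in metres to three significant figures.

16.9 m

x = vₓ t ⇒ t = 14.0/16.70 = 0.8383 s.
Height: y = v_y0 t − ½ g t² = 24.30 × 0.8383 − 4.905 × 0.8383² = 20.37 − 3.447 = 16.92 m.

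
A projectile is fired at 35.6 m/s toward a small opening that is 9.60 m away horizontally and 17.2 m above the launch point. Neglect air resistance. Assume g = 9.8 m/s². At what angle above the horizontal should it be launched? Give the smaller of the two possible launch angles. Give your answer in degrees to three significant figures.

63.1°

Trajectory: y = x tanθ − g x² (1 + tan²θ)/(2v₀²). With x = 9.60, y = 17.2, v₀ = 35.6, g = 9.80:
0.3563 tan²θ − 9.60 tanθ + (17.56) = 0.
tanθ = [9.60 ± √(9.60² − 4 × 0.3563 × (17.56))] / (2 × 0.3563) = (9.60 ± 8.194) / 0.7126, giving tanθ = 1.973 or 24.97.
θ = 63.13° or 87.71°; the smaller is 63.13°.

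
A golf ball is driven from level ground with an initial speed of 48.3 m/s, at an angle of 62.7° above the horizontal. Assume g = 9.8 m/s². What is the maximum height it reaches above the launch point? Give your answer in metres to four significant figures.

Components: vₓ = 48.30 cos 62.7° = 22.15 m/s, v_y0 = 48.30 sin 62.7° = 42.92 m/s.
Peak height H = v_y0² / (2g) = 1842.1 / 19.60 = 93.99 m.

93.99 m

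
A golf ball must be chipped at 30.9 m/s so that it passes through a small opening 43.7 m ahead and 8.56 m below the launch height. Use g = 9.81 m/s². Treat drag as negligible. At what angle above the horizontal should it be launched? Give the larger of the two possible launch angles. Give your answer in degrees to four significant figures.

Trajectory: y = x tanθ − g x² (1 + tan²θ)/(2v₀²). With x = 43.7, y = −8.56, v₀ = 30.9, g = 9.81:
9.810 tan²θ − 43.7 tanθ + (1.250) = 0.
tanθ = [43.7 ± √(43.7² − 4 × 9.810 × (1.250))] / (2 × 9.810) = (43.7 ± 43.13) / 19.62, giving tanθ = 0.02880 or 4.426.
θ = 1.650° or 77.27°; the larger is 77.27°.

77.27°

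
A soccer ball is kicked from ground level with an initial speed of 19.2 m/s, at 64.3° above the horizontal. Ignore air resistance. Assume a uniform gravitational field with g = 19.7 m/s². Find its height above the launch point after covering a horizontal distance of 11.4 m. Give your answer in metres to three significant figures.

5.22 m

Horizontal component vₓ = 19.20 cos 64.3° = 8.326 m/s; vertical v_y0 = 19.20 sin 64.3° = 17.30 m/s.
At x = 11.4 m, t = x/vₓ = 11.4/8.326 = 1.369 s.
Height: y = v_y0 t − ½ g t² = 17.30 × 1.369 − 9.850 × 1.369² = 23.69 − 18.46 = 5.223 m.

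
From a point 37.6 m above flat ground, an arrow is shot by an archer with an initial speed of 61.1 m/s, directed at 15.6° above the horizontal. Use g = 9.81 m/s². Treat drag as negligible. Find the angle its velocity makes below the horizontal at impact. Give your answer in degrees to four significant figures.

28.34°

vₓ = 61.10 cos 15.6° = 58.85 m/s; v_y0 = 61.10 sin 15.6° = 16.43 m/s.
The projectile lands when y = 37.6 + (16.43) t − ½·9.81·t² = 0. Positive root: t = (16.43 + √(16.43² + 2·9.81·37.6)) / 9.81 = (16.43 + 31.74) / 9.81 = 4.911 s.
At impact: v_y = v_y0 − g t = −31.74 m/s; vₓ = 58.85 m/s.
Angle below horizontal: arctan(|v_y|/vₓ) = arctan(31.74/58.85) = 28.34°.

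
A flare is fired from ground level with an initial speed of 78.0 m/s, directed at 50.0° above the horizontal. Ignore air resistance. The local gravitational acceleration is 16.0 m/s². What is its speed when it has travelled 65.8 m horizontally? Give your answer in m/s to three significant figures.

Resolve: vₓ = 78.00 cos 50.0° = 50.14 m/s and v_y0 = 78.00 sin 50.0° = 59.75 m/s.
Time to reach x = 65.8 m: t = x/vₓ = 65.8/50.14 = 1.312 s.
Vertical velocity there: v_y = v_y0 − g t = 59.75 − 16.0 × 1.312 = 38.75 m/s.
Speed: √(vₓ² + v_y²) = √(50.14² + 38.75²) = 63.37 m/s.

63.4 m/s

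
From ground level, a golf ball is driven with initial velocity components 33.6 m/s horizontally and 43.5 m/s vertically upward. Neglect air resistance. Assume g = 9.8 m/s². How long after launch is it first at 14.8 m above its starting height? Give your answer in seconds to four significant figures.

Require v_y0 t − ½ g t² = 14.8, i.e. 4.900 t² − 43.50 t + 14.8 = 0.
Quadratic formula: t = (43.50 ± √1602.2) / 9.80 = (43.50 ± 40.03) / 9.80 → t = 0.3544 s or 8.523 s.
The first (ascending) time is 0.3544 s.

0.3544 s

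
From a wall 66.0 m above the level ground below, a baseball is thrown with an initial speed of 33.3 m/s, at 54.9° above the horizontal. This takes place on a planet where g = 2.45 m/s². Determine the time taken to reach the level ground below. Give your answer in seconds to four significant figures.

24.44 s

Resolve: vₓ = 33.30 cos 54.9° = 19.15 m/s and v_y0 = 33.30 sin 54.9° = 27.24 m/s.
The projectile lands when y = 66.0 + (27.24) t − ½·2.45·t² = 0. Positive root: t = (27.24 + √(27.24² + 2·2.45·66.0)) / 2.45 = (27.24 + 32.64) / 2.45 = 24.44 s.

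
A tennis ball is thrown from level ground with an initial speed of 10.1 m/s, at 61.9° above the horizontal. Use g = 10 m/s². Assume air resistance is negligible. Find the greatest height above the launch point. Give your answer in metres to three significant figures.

Components: vₓ = 10.10 cos 61.9° = 4.757 m/s, v_y0 = 10.10 sin 61.9° = 8.909 m/s.
At the apex v_y = 0, so H = v_y0²/(2g) = 8.909²/20.00 = 3.969 m.

3.97 m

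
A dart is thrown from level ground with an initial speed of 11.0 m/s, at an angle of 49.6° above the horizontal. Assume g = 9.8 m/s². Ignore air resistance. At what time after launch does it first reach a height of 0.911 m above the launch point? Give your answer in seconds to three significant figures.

Horizontal component vₓ = 11.00 cos 49.6° = 7.129 m/s; vertical v_y0 = 11.00 sin 49.6° = 8.377 m/s.
Set y = v_y0 t − ½ g t² = 0.911: 4.900 t² − 8.377 t + 0.911 = 0.
Quadratic formula: t = (8.377 ± √52.317) / 9.80 = (8.377 ± 7.233) / 9.80 → t = 0.1167 s or 1.593 s.
The first (ascending) time is 0.1167 s.

0.117 s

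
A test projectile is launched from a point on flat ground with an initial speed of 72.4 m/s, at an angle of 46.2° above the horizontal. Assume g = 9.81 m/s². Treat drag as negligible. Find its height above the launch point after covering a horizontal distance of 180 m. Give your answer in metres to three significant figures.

Horizontal component vₓ = 72.40 cos 46.2° = 50.11 m/s; vertical v_y0 = 72.40 sin 46.2° = 52.26 m/s.
Time to reach x = 180 m: t = x/vₓ = 180/50.11 = 3.592 s.
Height: y = v_y0 t − ½ g t² = 52.26 × 3.592 − 4.905 × 3.592² = 187.7 − 63.29 = 124.4 m.

124 m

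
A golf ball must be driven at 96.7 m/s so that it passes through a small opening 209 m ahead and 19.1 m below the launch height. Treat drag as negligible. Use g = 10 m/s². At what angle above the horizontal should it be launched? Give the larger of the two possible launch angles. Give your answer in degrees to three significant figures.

Trajectory: y = x tanθ − g x² (1 + tan²θ)/(2v₀²). With x = 209, y = −19.1, v₀ = 96.7, g = 10.0:
23.36 tan²θ − 209 tanθ + (4.257) = 0.
tanθ = [209 ± √(209² − 4 × 23.36 × (4.257))] / (2 × 23.36) = (209 ± 208.0) / 46.71, giving tanθ = 0.02041 or 8.928.
θ = 1.169° or 83.61°; the larger is 83.61°.

83.6°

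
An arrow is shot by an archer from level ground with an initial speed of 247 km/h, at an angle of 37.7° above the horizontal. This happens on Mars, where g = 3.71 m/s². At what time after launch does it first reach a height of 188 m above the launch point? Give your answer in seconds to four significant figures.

6.156 s

Convert: 247 km/h = 247/3.6 = 68.61 m/s.
Components: vₓ = 68.61 cos 37.7° = 54.29 m/s, v_y0 = 68.61 sin 37.7° = 41.96 m/s.
Require v_y0 t − ½ g t² = 188, i.e. 1.855 t² − 41.96 t + 188 = 0.
Quadratic formula: t = (41.96 ± √365.48) / 3.71 = (41.96 ± 19.12) / 3.71 → t = 6.156 s or 16.46 s.
The first (ascending) time is 6.156 s.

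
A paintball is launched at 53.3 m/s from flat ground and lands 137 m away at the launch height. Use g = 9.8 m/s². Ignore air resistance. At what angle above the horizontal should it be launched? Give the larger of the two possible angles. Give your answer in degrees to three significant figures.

Level-ground range R = v₀² sin(2θ)/g ⇒ sin(2θ) = gR/v₀² = 9.80 × 137 / 53.3² = 0.4726.
2θ = 28.20° or 180° − 28.20° = 151.8°, so θ = 14.10° or 75.90°.
The larger angle is 75.90°.

75.9°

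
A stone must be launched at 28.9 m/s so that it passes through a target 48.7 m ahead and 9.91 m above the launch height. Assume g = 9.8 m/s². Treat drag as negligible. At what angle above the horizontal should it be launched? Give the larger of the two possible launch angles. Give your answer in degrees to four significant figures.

71.05°

Trajectory: y = x tanθ − g x² (1 + tan²θ)/(2v₀²). With x = 48.7, y = 9.91, v₀ = 28.9, g = 9.80:
13.91 tan²θ − 48.7 tanθ + (23.82) = 0.
tanθ = [48.7 ± √(48.7² − 4 × 13.91 × (23.82))] / (2 × 13.91) = (48.7 ± 32.34) / 27.83, giving tanθ = 0.5880 or 2.912.
θ = 30.45° or 71.05°; the larger is 71.05°.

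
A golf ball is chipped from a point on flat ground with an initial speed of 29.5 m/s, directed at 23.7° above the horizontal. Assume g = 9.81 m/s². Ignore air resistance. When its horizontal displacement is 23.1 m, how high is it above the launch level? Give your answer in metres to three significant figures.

6.55 m

Horizontal component vₓ = 29.50 cos 23.7° = 27.01 m/s; vertical v_y0 = 29.50 sin 23.7° = 11.86 m/s.
At x = 23.1 m, t = x/vₓ = 23.1/27.01 = 0.8552 s.
Height: y = v_y0 t − ½ g t² = 11.86 × 0.8552 − 4.905 × 0.8552² = 10.14 − 3.587 = 6.553 m.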